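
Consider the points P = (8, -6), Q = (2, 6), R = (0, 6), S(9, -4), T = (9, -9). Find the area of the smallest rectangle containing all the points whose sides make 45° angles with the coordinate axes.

In coordinates u = x + y, v = x − y the rectangle is axis-aligned; the map (x,y)→(u,v) scales areas by 2.
u-values: 2, 8, 6, 5, 0; range = 8 − 0 = 8.
v-values: 14, -4, -6, 13, 18; range = 18 − (-6) = 24.
Area = (8 × 24) / 2 = 96.

96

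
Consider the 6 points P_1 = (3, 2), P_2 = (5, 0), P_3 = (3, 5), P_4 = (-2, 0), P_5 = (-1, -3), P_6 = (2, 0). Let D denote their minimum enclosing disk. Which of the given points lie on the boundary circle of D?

By Welzl's lemma the MEC is supported by two points (diametrically opposite) or three points (on a circumcircle).
The farthest pair is P_3–P_5 with squared distance 80. The circle on this segment as diameter has centre (1, 1) and r² = 80/4 = 20.
Check P_1: distance² to centre = 5 ≤ 20, so it lies inside.
All remaining points lie in this disk, and no smaller disk contains both endpoints, so this is the minimum enclosing circle.
The points at distance exactly r from the centre are P_3, P_5 — 2 points.

P_3, P_5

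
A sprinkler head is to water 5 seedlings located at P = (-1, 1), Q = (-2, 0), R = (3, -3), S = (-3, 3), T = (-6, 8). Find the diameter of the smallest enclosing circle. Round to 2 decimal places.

14.21

By Welzl's lemma the MEC is supported by two points (diametrically opposite) or three points (on a circumcircle).
The farthest pair is R–T with squared distance 202. The circle on this segment as diameter has centre (-1.5, 2.5) and r² = 202/4 = 50.5.
Check P: distance² to centre = 2.5 ≤ 50.5, so it lies inside.
All remaining points lie in this disk, and no smaller disk contains both endpoints, so this is the minimum enclosing circle.
Diameter = 2r = 2√(50.5) ≈ 14.21.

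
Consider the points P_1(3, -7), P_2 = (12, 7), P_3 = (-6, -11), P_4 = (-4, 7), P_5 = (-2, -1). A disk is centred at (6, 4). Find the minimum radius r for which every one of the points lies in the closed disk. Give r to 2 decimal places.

The required radius is the distance from (6, 4) to the farthest point.
Squared distances: 130, 45, 369, 109, 89.
Maximum is 369, attained at P_3.
r = √369 ≈ 19.21.

19.21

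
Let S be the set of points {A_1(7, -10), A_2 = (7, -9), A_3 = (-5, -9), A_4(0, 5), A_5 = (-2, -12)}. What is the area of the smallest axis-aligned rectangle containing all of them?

x ranges over [-5, 7], width 12.
y ranges over [-12, 5], height 17.
Area = 12 × 17 = 204.

204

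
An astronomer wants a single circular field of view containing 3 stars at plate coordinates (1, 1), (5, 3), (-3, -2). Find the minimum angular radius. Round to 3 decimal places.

Call the three points A, B, C in the order given.
Side lengths²: AB² = 20, AC² = 25, BC² = 89.
Since BC² = 89 ≥ 25 + 20 = 45, the angle opposite BC is not acute, so the smallest enclosing circle has BC as diameter.
Centre = midpoint of BC = (1, 0.5), r² = 89/4 = 22.25.
r = √(22.25) ≈ 4.717.

4.717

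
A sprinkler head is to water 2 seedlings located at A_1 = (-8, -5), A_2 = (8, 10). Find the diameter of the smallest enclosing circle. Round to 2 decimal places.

21.93

The smallest circle enclosing two points has them as diameter endpoints.
Centre = midpoint = (0, 2.5); r² = |A_1A_2|²/4 = 481/4 = 120.25.
Diameter = 2r = 2√(120.25) ≈ 21.93.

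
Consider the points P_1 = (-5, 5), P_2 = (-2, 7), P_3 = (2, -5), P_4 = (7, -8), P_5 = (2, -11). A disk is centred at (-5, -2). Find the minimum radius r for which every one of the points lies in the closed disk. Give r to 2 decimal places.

13.42

The required radius is the distance from (-5, -2) to the farthest point.
Squared distances: 49, 90, 58, 180, 130.
Maximum is 180, attained at P_4.
r = √180 ≈ 13.42.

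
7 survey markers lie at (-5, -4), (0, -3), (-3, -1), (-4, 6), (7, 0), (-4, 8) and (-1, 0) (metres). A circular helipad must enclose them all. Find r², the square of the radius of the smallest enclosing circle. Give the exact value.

The minimum enclosing circle is determined by three boundary points: (-5, -4), (7, 0), (-4, 8).
Their circumcentre is (-3/14, 23/14) with r² = 5365/98.
The farthest remaining point (-4, 6) is at distance² 3265/98 ≤ 5365/98.

5365/98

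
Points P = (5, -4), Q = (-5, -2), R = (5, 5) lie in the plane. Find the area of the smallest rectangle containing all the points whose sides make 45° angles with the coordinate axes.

In coordinates u = x + y, v = x − y the rectangle is axis-aligned; the map (x,y)→(u,v) scales areas by 2.
u-values: 1, -7, 10; range = 10 − (-7) = 17.
v-values: 9, -3, 0; range = 9 − (-3) = 12.
Area = (17 × 12) / 2 = 102.

102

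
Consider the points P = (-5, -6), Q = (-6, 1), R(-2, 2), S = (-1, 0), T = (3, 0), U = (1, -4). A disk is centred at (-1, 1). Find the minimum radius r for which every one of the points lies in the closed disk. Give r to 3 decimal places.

8.062

The required radius is the distance from (-1, 1) to the farthest point.
Squared distances: 65, 25, 2, 1, 17, 29.
Maximum is 65, attained at P.
r = √65 ≈ 8.062.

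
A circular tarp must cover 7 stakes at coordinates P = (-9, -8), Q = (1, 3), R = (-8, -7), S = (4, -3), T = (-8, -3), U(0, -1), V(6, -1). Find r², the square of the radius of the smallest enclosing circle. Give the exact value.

A smallest enclosing disk is always determined by at most three of the input points on its boundary.
The farthest pair is P–V with squared distance 274. The circle on this segment as diameter has centre (-1.5, -4.5) and r² = 274/4 = 68.5.
Check Q: distance² to centre = 62.5 ≤ 68.5, so it lies inside.
All remaining points lie in this disk, and no smaller disk contains both endpoints, so this is the minimum enclosing circle.

68.5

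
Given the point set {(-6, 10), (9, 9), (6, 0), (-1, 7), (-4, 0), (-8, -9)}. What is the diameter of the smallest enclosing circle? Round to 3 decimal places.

24.759

By Welzl's lemma the MEC is supported by two points (diametrically opposite) or three points (on a circumcircle).
The farthest pair is (9, 9)–(-8, -9) with squared distance 613. The circle on this segment as diameter has centre (0.5, 0) and r² = 613/4 = 153.25.
Check (-6, 10): distance² to centre = 142.25 ≤ 153.25, so it lies inside.
All remaining points lie in this disk, and no smaller disk contains both endpoints, so this is the minimum enclosing circle.
Diameter = 2r = 2√(153.25) ≈ 24.759.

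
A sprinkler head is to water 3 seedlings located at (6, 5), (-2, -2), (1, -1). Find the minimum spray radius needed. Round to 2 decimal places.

5.32

Call the three points A, B, C in the order given.
Side lengths²: AB² = 113, AC² = 61, BC² = 10.
Since AB² = 113 ≥ 61 + 10 = 71, the angle opposite AB is not acute, so the smallest enclosing circle has AB as diameter.
Centre = midpoint of AB = (2, 1.5), r² = 113/4 = 28.25.
r = √(28.25) ≈ 5.32.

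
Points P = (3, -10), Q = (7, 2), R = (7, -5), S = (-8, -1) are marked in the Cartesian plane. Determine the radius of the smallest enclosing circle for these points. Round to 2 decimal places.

8.18

The minimum enclosing circle is determined by three boundary points: P, Q, S.
Their circumcentre is (1/14, -33/14) with r² = 6565/98.
The farthest remaining point R is at distance² 5389/98 ≤ 6565/98.
r = √(6565/98) ≈ 8.18.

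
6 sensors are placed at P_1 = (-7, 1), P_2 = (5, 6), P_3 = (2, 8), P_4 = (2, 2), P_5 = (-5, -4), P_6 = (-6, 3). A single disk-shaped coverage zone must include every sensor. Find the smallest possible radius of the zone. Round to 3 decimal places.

7.084

The minimum enclosing circle of a finite set is fixed by two of the points (as a diameter) or three (as a circumcircle).
The minimum enclosing circle is determined by three boundary points: P_2, P_3, P_5.
Their circumcentre is (-0.3, 1.3) with r² = 50.18.
The farthest remaining point P_1 is at distance² 44.98 ≤ 50.18.
r = √(50.18) ≈ 7.084.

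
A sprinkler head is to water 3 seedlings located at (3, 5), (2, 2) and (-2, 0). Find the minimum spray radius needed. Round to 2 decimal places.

3.54

Call the three points A, B, C in the order given.
Side lengths²: AB² = 10, AC² = 50, BC² = 20.
Since AC² = 50 ≥ 20 + 10 = 30, the angle opposite AC is not acute, so the smallest enclosing circle has AC as diameter.
Centre = midpoint of AC = (0.5, 2.5), r² = 50/4 = 12.5.
r = √(12.5) ≈ 3.54.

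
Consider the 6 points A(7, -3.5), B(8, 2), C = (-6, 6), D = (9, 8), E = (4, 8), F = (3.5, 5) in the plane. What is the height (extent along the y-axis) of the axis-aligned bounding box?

11.5

max y = 8, min y = -3.5, so height = 11.5.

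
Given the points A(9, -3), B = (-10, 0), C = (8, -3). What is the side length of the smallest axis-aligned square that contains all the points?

The bounding box has width 19 and height 3.
An axis-aligned square enclosing the set must have side ≥ max(width, height).
So the minimum side is max(19, 3) = 19.

19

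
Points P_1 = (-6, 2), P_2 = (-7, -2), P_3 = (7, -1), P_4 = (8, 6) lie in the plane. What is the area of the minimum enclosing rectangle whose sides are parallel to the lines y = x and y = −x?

184

In coordinates u = x + y, v = x − y the rectangle is axis-aligned; the map (x,y)→(u,v) scales areas by 2.
u-values: -4, -9, 6, 14; range = 14 − (-9) = 23.
v-values: -8, -5, 8, 2; range = 8 − (-8) = 16.
Area = (23 × 16) / 2 = 184.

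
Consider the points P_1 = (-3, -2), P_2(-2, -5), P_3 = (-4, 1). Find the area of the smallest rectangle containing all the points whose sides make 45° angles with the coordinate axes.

16

In coordinates u = x + y, v = x − y the rectangle is axis-aligned; the map (x,y)→(u,v) scales areas by 2.
u-values: -5, -7, -3; range = -3 − (-7) = 4.
v-values: -1, 3, -5; range = 3 − (-5) = 8.
Area = (4 × 8) / 2 = 16.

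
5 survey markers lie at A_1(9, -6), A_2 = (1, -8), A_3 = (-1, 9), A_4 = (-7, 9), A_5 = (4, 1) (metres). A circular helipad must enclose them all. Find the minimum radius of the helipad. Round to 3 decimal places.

10.966

The minimum enclosing circle of a finite set is fixed by two of the points (as a diameter) or three (as a circumcircle).
The farthest pair is A_1–A_4 with squared distance 481. The circle on this segment as diameter has centre (1, 1.5) and r² = 481/4 = 120.25.
Check A_2: distance² to centre = 90.25 ≤ 120.25, so it lies inside.
All remaining points lie in this disk, and no smaller disk contains both endpoints, so this is the minimum enclosing circle.
r = √(120.25) ≈ 10.966.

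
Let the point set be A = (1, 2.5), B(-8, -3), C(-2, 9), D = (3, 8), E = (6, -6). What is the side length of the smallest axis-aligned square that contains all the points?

The bounding box has width 14 and height 15.
An axis-aligned square enclosing the set must have side ≥ max(width, height).
So the minimum side is max(14, 15) = 15.

15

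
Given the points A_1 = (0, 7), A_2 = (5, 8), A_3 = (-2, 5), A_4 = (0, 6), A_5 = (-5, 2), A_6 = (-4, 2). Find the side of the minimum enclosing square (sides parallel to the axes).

The bounding box has width 10 and height 6.
An axis-aligned square enclosing the set must have side ≥ max(width, height).
So the minimum side is max(10, 6) = 10.

10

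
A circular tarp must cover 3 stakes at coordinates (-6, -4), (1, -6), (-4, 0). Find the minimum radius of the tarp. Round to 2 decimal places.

Call the three points A, B, C in the order given.
Side lengths²: AB² = 53, AC² = 20, BC² = 61.
Since BC² = 61 < 53 + 20 = 73, the triangle is acute, so the smallest enclosing circle is the circumcircle.
Circumcentre = (-2.0625, -3.46875), r² = 15.7861328125.
r = √(15.7861328125) ≈ 3.97.

3.97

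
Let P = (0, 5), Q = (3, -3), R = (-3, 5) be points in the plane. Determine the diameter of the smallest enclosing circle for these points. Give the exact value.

10

Side lengths²: PQ² = 73, PR² = 9, QR² = 100.
Since QR² = 100 ≥ 73 + 9 = 82, the angle opposite QR is not acute, so the smallest enclosing circle has QR as diameter.
Centre = midpoint of QR = (0, 1), r² = 100/4 = 25.
Diameter = 2r = 2√25 = 10.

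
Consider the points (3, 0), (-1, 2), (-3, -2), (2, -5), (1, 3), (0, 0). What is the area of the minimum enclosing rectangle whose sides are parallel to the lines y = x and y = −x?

45

In coordinates u = x + y, v = x − y the rectangle is axis-aligned; the map (x,y)→(u,v) scales areas by 2.
u-values: 3, 1, -5, -3, 4, 0; range = 4 − (-5) = 9.
v-values: 3, -3, -1, 7, -2, 0; range = 7 − (-3) = 10.
Area = (9 × 10) / 2 = 45.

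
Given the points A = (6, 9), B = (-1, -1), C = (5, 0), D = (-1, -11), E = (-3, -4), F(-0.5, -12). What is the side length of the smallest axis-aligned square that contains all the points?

21

The bounding box has width 9 and height 21.
An axis-aligned square enclosing the set must have side ≥ max(width, height).
So the minimum side is max(9, 21) = 21.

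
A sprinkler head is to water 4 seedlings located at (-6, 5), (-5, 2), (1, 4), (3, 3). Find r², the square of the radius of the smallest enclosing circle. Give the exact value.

A smallest enclosing disk is always determined by at most three of the input points on its boundary.
The farthest pair is (-6, 5)–(3, 3) with squared distance 85. The circle on this segment as diameter has centre (-1.5, 4) and r² = 85/4 = 21.25.
Check (-5, 2): distance² to centre = 16.25 ≤ 21.25, so it lies inside.
All remaining points lie in this disk, and no smaller disk contains both endpoints, so this is the minimum enclosing circle.

21.25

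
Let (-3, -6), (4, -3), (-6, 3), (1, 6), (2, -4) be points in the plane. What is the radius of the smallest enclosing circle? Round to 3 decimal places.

6.325

By Welzl's lemma the MEC is supported by two points (diametrically opposite) or three points (on a circumcircle).
The farthest pair is (-3, -6)–(1, 6) with squared distance 160. The circle on this segment as diameter has centre (-1, 0) and r² = 160/4 = 40.
Check (4, -3): distance² to centre = 34 ≤ 40, so it lies inside.
All remaining points lie in this disk, and no smaller disk contains both endpoints, so this is the minimum enclosing circle.
r = √40 ≈ 6.325.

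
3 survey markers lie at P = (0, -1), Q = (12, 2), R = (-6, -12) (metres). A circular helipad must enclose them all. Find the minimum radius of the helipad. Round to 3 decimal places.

11.402

Side lengths²: PQ² = 153, PR² = 157, QR² = 520.
Since QR² = 520 ≥ 157 + 153 = 310, the angle opposite QR is not acute, so the smallest enclosing circle has QR as diameter.
Centre = midpoint of QR = (3, -5), r² = 520/4 = 130.
r = √130 ≈ 11.402.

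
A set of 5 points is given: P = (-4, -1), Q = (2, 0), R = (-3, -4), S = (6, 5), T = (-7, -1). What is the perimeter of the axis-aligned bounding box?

Width = max x − min x = 6 − (-7) = 13.
Height = max y − min y = 5 − (-4) = 9.
Perimeter = 2(13 + 9) = 44.

44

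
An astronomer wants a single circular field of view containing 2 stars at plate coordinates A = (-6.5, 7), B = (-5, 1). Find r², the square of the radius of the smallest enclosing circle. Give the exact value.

The smallest circle enclosing two points has them as diameter endpoints.
Centre = midpoint = (-5.75, 4); r² = |AB|²/4 = 38.25/4 = 9.5625.

9.5625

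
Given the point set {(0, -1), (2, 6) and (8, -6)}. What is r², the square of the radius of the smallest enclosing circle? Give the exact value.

45

Call the three points A, B, C in the order given.
Side lengths²: AB² = 53, AC² = 89, BC² = 180.
Since BC² = 180 ≥ 89 + 53 = 142, the angle opposite BC is not acute, so the smallest enclosing circle has BC as diameter.
Centre = midpoint of BC = (5, 0), r² = 180/4 = 45.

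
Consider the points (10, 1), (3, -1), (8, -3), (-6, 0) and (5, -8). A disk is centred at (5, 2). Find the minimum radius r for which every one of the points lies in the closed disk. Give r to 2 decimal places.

11.18

The required radius is the distance from (5, 2) to the farthest point.
Squared distances: 26, 13, 34, 125, 100.
Maximum is 125, attained at (-6, 0).
r = √125 ≈ 11.18.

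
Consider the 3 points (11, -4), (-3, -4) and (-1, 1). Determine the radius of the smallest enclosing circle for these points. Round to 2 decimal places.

Call the three points A, B, C in the order given.
Side lengths²: AB² = 196, AC² = 169, BC² = 29.
Since AB² = 196 < 169 + 29 = 198, the triangle is acute, so the smallest enclosing circle is the circumcircle.
Circumcentre = (4, -3.9), r² = 49.01.
r = √(49.01) ≈ 7.00.

7.00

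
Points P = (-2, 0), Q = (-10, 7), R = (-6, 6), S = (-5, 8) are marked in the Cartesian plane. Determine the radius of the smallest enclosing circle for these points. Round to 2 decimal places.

The farthest pair is P–Q with squared distance 113. The circle on this segment as diameter has centre (-6, 3.5) and r² = 113/4 = 28.25.
Check R: distance² to centre = 6.25 ≤ 28.25, so it lies inside.
All remaining points lie in this disk, and no smaller disk contains both endpoints, so this is the minimum enclosing circle.
r = √(28.25) ≈ 5.32.

5.32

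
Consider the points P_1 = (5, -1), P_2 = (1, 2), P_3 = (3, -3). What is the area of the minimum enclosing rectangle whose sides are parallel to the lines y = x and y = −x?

In coordinates u = x + y, v = x − y the rectangle is axis-aligned; the map (x,y)→(u,v) scales areas by 2.
u-values: 4, 3, 0; range = 4 − 0 = 4.
v-values: 6, -1, 6; range = 6 − (-1) = 7.
Area = (4 × 7) / 2 = 14.

14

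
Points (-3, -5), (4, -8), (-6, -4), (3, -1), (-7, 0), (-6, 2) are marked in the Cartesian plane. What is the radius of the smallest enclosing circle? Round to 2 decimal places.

7.07

By Welzl's lemma the MEC is supported by two points (diametrically opposite) or three points (on a circumcircle).
The farthest pair is (4, -8)–(-6, 2) with squared distance 200. The circle on this segment as diameter has centre (-1, -3) and r² = 200/4 = 50.
Check (-3, -5): distance² to centre = 8 ≤ 50, so it lies inside.
All remaining points lie in this disk, and no smaller disk contains both endpoints, so this is the minimum enclosing circle.
r = √50 ≈ 7.07.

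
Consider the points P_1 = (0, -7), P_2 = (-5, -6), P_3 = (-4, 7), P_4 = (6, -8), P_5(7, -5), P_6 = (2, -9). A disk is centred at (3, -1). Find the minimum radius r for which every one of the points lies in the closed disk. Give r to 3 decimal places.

The required radius is the distance from (3, -1) to the farthest point.
Squared distances: 45, 89, 113, 58, 32, 65.
Maximum is 113, attained at P_3.
r = √113 ≈ 10.630.

10.630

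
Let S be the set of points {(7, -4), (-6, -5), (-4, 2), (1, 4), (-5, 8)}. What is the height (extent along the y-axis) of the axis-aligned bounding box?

max y = 8, min y = -5, so height = 13.

13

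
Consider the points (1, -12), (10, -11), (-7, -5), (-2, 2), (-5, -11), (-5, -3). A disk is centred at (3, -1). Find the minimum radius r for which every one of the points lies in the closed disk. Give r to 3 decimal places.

The required radius is the distance from (3, -1) to the farthest point.
Squared distances: 125, 149, 116, 34, 164, 68.
Maximum is 164, attained at (-5, -11).
r = √164 ≈ 12.806.

12.806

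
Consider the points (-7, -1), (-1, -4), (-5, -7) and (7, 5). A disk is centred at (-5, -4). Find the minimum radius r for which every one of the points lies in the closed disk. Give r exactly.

The required radius is the distance from (-5, -4) to the farthest point.
Squared distances: 13, 16, 9, 225.
Maximum is 225, attained at (7, 5).
r = √225 = 15.

15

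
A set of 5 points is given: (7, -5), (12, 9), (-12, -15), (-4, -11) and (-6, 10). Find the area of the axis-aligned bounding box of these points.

x ranges over [-12, 12], width 24.
y ranges over [-15, 10], height 25.
Area = 24 × 25 = 600.

600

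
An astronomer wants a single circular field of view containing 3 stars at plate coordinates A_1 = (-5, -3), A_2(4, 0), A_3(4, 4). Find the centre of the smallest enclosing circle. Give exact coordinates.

(-0.5, 0.5)

Side lengths²: A_1A_2² = 90, A_1A_3² = 130, A_2A_3² = 16.
Since A_1A_3² = 130 ≥ 90 + 16 = 106, the angle opposite A_1A_3 is not acute, so the smallest enclosing circle has A_1A_3 as diameter.
Centre = midpoint of A_1A_3 = (-0.5, 0.5), r² = 130/4 = 32.5.
Centre = (-0.5, 0.5).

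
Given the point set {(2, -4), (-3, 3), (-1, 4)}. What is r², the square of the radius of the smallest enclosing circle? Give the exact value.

13505/722

Call the three points A, B, C in the order given.
Side lengths²: AB² = 74, AC² = 73, BC² = 5.
Since AB² = 74 < 73 + 5 = 78, the triangle is acute, so the smallest enclosing circle is the circumcircle.
Circumcentre = (-5/38, -9/38), r² = 13505/722.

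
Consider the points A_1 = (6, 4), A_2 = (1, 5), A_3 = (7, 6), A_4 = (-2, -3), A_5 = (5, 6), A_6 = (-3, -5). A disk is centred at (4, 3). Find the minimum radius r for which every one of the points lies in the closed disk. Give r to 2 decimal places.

The required radius is the distance from (4, 3) to the farthest point.
Squared distances: 5, 13, 18, 72, 10, 113.
Maximum is 113, attained at A_6.
r = √113 ≈ 10.63.

10.63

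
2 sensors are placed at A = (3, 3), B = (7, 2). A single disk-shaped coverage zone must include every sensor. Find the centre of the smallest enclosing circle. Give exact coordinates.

(5, 2.5)

The smallest circle enclosing two points has them as diameter endpoints.
Centre = midpoint = (5, 2.5); r² = |AB|²/4 = 17/4 = 4.25.
Centre = (5, 2.5).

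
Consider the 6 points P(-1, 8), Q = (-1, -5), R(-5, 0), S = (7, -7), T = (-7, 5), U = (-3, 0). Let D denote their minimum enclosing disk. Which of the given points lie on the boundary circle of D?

S, T

By Welzl's lemma the MEC is supported by two points (diametrically opposite) or three points (on a circumcircle).
The farthest pair is S–T with squared distance 340. The circle on this segment as diameter has centre (0, -1) and r² = 340/4 = 85.
Check P: distance² to centre = 82 ≤ 85, so it lies inside.
All remaining points lie in this disk, and no smaller disk contains both endpoints, so this is the minimum enclosing circle.
The points at distance exactly r from the centre are S, T — 2 points.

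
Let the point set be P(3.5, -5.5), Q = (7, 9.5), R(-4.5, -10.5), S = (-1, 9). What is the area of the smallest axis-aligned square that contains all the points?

The bounding box has width 11.5 and height 20.
An axis-aligned square enclosing the set must have side ≥ max(width, height).
So the minimum side is max(11.5, 20) = 20.
Area = 20² = 400.

400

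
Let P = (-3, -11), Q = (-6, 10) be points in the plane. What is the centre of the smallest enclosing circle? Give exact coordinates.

The smallest circle enclosing two points has them as diameter endpoints.
Centre = midpoint = (-4.5, -0.5); r² = |PQ|²/4 = 450/4 = 112.5.
Centre = (-4.5, -0.5).

(-4.5, -0.5)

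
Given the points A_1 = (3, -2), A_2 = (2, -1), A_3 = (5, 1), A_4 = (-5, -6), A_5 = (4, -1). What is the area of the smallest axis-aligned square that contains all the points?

The bounding box has width 10 and height 7.
An axis-aligned square enclosing the set must have side ≥ max(width, height).
So the minimum side is max(10, 7) = 10.
Area = 10² = 100.

100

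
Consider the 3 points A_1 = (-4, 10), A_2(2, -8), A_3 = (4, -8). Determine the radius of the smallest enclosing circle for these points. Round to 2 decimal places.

9.85

Side lengths²: A_1A_2² = 360, A_1A_3² = 388, A_2A_3² = 4.
Since A_1A_3² = 388 ≥ 360 + 4 = 364, the angle opposite A_1A_3 is not acute, so the smallest enclosing circle has A_1A_3 as diameter.
Centre = midpoint of A_1A_3 = (0, 1), r² = 388/4 = 97.
r = √97 ≈ 9.85.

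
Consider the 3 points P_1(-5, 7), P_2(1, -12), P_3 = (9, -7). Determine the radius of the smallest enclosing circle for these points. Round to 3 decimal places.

10.224

Side lengths²: P_1P_2² = 397, P_1P_3² = 392, P_2P_3² = 89.
Since P_1P_2² = 397 < 392 + 89 = 481, the triangle is acute, so the smallest enclosing circle is the circumcircle.
Circumcentre = (5/26, -47/26), r² = 35333/338.
r = √(35333/338) ≈ 10.224.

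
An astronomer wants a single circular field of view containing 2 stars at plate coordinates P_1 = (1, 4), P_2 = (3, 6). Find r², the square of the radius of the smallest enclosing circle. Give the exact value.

2

The smallest circle enclosing two points has them as diameter endpoints.
Centre = midpoint = (2, 5); r² = |P_1P_2|²/4 = 8/4 = 2.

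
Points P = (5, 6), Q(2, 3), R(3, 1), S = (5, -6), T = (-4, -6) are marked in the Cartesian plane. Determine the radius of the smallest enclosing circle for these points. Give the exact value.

The minimum enclosing circle of a finite set is fixed by two of the points (as a diameter) or three (as a circumcircle).
The farthest pair is P–T with squared distance 225. The circle on this segment as diameter has centre (0.5, 0) and r² = 225/4 = 56.25.
Check Q: distance² to centre = 11.25 ≤ 56.25, so it lies inside.
All remaining points lie in this disk, and no smaller disk contains both endpoints, so this is the minimum enclosing circle.
r = √(56.25) = 7.5.

7.5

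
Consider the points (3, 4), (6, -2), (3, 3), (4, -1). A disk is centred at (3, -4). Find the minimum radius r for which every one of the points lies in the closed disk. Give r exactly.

8

The required radius is the distance from (3, -4) to the farthest point.
Squared distances: 64, 13, 49, 10.
Maximum is 64, attained at (3, 4).
r = √64 = 8.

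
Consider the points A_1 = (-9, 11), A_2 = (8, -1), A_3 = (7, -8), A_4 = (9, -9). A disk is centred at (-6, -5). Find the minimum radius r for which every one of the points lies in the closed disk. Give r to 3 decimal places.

16.279

The required radius is the distance from (-6, -5) to the farthest point.
Squared distances: 265, 212, 178, 241.
Maximum is 265, attained at A_1.
r = √265 ≈ 16.279.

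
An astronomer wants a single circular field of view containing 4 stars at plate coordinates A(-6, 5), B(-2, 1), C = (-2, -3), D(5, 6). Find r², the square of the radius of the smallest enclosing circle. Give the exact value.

By Welzl's lemma the MEC is supported by two points (diametrically opposite) or three points (on a circumcircle).
The minimum enclosing circle is determined by three boundary points: A, C, D.
Their circumcentre is (-6/23, 66/23) with r² = 19825/529.
The farthest remaining point B is at distance² 3449/529 ≤ 19825/529.

19825/529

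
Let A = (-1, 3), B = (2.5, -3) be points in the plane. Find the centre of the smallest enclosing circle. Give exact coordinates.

(0.75, 0)

The smallest circle enclosing two points has them as diameter endpoints.
Centre = midpoint = (0.75, 0); r² = |AB|²/4 = 48.25/4 = 12.0625.
Centre = (0.75, 0).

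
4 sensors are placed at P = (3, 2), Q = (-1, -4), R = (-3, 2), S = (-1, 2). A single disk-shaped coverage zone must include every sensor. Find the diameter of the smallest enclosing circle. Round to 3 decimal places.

7.601

A smallest enclosing disk is always determined by at most three of the input points on its boundary.
The minimum enclosing circle is determined by three boundary points: P, Q, R.
Their circumcentre is (0, -1/3) with r² = 130/9.
The farthest remaining point S is at distance² 58/9 ≤ 130/9.
Diameter = 2r = 2√(130/9) ≈ 7.601.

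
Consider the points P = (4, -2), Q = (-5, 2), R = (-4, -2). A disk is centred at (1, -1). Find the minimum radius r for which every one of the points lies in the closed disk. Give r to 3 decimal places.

The required radius is the distance from (1, -1) to the farthest point.
Squared distances: 10, 45, 26.
Maximum is 45, attained at Q.
r = √45 ≈ 6.708.

6.708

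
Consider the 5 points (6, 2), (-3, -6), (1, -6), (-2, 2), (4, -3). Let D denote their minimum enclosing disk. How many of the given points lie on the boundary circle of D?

A smallest enclosing disk is always determined by at most three of the input points on its boundary.
The farthest pair is (6, 2)–(-3, -6) with squared distance 145. The circle on this segment as diameter has centre (1.5, -2) and r² = 145/4 = 36.25.
Check (1, -6): distance² to centre = 16.25 ≤ 36.25, so it lies inside.
All remaining points lie in this disk, and no smaller disk contains both endpoints, so this is the minimum enclosing circle.
The points at distance exactly r from the centre are (6, 2), (-3, -6) — 2 points.

2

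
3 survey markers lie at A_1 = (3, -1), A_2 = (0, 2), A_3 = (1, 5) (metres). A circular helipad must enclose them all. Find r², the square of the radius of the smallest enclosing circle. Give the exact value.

10

Side lengths²: A_1A_2² = 18, A_1A_3² = 40, A_2A_3² = 10.
Since A_1A_3² = 40 ≥ 18 + 10 = 28, the angle opposite A_1A_3 is not acute, so the smallest enclosing circle has A_1A_3 as diameter.
Centre = midpoint of A_1A_3 = (2, 2), r² = 40/4 = 10.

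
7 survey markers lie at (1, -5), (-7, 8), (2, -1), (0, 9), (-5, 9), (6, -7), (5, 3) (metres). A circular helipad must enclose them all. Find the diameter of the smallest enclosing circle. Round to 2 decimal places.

19.85

By Welzl's lemma the MEC is supported by two points (diametrically opposite) or three points (on a circumcircle).
The farthest pair is (-7, 8)–(6, -7) with squared distance 394. The circle on this segment as diameter has centre (-0.5, 0.5) and r² = 394/4 = 98.5.
Check (1, -5): distance² to centre = 32.5 ≤ 98.5, so it lies inside.
All remaining points lie in this disk, and no smaller disk contains both endpoints, so this is the minimum enclosing circle.
Diameter = 2r = 2√(98.5) ≈ 19.85.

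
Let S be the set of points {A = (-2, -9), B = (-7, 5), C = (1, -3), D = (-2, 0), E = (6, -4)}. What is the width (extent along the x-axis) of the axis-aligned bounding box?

13

max x = 6, min x = -7, so width = 13.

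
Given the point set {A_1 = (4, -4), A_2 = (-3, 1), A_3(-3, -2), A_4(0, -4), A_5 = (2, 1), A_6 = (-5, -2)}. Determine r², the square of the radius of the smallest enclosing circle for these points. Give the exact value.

40885/1922

A smallest enclosing disk is always determined by at most three of the input points on its boundary.
The minimum enclosing circle is determined by three boundary points: A_1, A_2, A_6.
Their circumcentre is (-29/62, -177/62) with r² = 40885/1922.
The farthest remaining point A_5 is at distance² 40265/1922 ≤ 40885/1922.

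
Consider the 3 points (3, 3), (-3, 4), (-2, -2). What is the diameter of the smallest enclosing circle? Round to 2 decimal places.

Call the three points A, B, C in the order given.
Side lengths²: AB² = 37, AC² = 50, BC² = 37.
Since AC² = 50 < 37 + 37 = 74, the triangle is acute, so the smallest enclosing circle is the circumcircle.
Circumcentre = (-5/14, 19/14), r² = 1369/98.
Diameter = 2r = 2√(1369/98) ≈ 7.48.

7.48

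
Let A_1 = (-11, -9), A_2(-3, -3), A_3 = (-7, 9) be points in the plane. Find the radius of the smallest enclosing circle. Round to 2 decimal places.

9.22

Side lengths²: A_1A_2² = 100, A_1A_3² = 340, A_2A_3² = 160.
Since A_1A_3² = 340 ≥ 160 + 100 = 260, the angle opposite A_1A_3 is not acute, so the smallest enclosing circle has A_1A_3 as diameter.
Centre = midpoint of A_1A_3 = (-9, 0), r² = 340/4 = 85.
r = √85 ≈ 9.22.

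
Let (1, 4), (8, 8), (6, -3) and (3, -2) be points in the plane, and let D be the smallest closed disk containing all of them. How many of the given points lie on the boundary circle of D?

3

By Welzl's lemma the MEC is supported by two points (diametrically opposite) or three points (on a circumcircle).
The minimum enclosing circle is determined by three boundary points: (8, 8), (6, -3), (3, -2).
Their circumcentre is (87/14, 37/14) with r² = 3125/98.
The farthest remaining point (1, 4) is at distance² 2845/98 ≤ 3125/98.
The points at distance exactly r from the centre are (8, 8), (6, -3), (3, -2) — 3 points.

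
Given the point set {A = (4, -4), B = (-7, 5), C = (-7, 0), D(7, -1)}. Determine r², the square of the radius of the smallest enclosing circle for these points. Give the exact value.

The farthest pair is B–D with squared distance 232. The circle on this segment as diameter has centre (0, 2) and r² = 232/4 = 58.
Check A: distance² to centre = 52 ≤ 58, so it lies inside.
All remaining points lie in this disk, and no smaller disk contains both endpoints, so this is the minimum enclosing circle.

58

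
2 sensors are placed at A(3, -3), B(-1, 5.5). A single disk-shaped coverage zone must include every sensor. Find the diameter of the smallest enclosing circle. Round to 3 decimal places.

The smallest circle enclosing two points has them as diameter endpoints.
Centre = midpoint = (1, 1.25); r² = |AB|²/4 = 88.25/4 = 22.0625.
Diameter = 2r = 2√(22.0625) ≈ 9.394.

9.394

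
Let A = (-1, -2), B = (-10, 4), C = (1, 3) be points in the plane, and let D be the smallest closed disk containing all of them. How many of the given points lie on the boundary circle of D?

3

Side lengths²: AB² = 117, AC² = 29, BC² = 122.
Since BC² = 122 < 117 + 29 = 146, the triangle is acute, so the smallest enclosing circle is the circumcircle.
Circumcentre = (-175/38, 89/38), r² = 22997/722.
The points at distance exactly r from the centre are A, B, C — 3 points.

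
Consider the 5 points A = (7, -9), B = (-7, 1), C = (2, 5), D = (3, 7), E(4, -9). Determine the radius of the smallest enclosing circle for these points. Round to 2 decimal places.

8.99

A smallest enclosing disk is always determined by at most three of the input points on its boundary.
The minimum enclosing circle is determined by three boundary points: A, B, D.
Their circumcentre is (35/23, -43/23) with r² = 42772/529.
The farthest remaining point E is at distance² 30145/529 ≤ 42772/529.
r = √(42772/529) ≈ 8.99.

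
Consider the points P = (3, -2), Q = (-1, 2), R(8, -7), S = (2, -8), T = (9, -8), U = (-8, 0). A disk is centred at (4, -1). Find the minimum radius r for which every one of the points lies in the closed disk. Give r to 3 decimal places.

12.042

The required radius is the distance from (4, -1) to the farthest point.
Squared distances: 2, 34, 52, 53, 74, 145.
Maximum is 145, attained at U.
r = √145 ≈ 12.042.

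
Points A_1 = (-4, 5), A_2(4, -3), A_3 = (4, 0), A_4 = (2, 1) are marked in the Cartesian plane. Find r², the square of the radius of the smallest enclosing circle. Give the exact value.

The farthest pair is A_1–A_2 with squared distance 128. The circle on this segment as diameter has centre (0, 1) and r² = 128/4 = 32.
Check A_3: distance² to centre = 17 ≤ 32, so it lies inside.
All remaining points lie in this disk, and no smaller disk contains both endpoints, so this is the minimum enclosing circle.

32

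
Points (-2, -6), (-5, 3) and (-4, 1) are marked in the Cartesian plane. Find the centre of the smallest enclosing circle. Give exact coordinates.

Call the three points A, B, C in the order given.
Side lengths²: AB² = 90, AC² = 53, BC² = 5.
Since AB² = 90 ≥ 53 + 5 = 58, the angle opposite AB is not acute, so the smallest enclosing circle has AB as diameter.
Centre = midpoint of AB = (-3.5, -1.5), r² = 90/4 = 22.5.
Centre = (-3.5, -1.5).

(-3.5, -1.5)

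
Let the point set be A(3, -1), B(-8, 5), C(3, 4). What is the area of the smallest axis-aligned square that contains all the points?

121

The bounding box has width 11 and height 6.
An axis-aligned square enclosing the set must have side ≥ max(width, height).
So the minimum side is max(11, 6) = 11.
Area = 11² = 121.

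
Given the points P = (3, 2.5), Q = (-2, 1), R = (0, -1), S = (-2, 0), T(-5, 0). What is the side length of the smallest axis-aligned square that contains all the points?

The bounding box has width 8 and height 3.5.
An axis-aligned square enclosing the set must have side ≥ max(width, height).
So the minimum side is max(8, 3.5) = 8.

8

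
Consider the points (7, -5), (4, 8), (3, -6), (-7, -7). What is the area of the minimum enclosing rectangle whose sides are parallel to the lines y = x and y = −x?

In coordinates u = x + y, v = x − y the rectangle is axis-aligned; the map (x,y)→(u,v) scales areas by 2.
u-values: 2, 12, -3, -14; range = 12 − (-14) = 26.
v-values: 12, -4, 9, 0; range = 12 − (-4) = 16.
Area = (26 × 16) / 2 = 208.

208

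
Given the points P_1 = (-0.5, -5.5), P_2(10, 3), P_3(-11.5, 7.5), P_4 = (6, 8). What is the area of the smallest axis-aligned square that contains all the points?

462.25

The bounding box has width 21.5 and height 13.5.
An axis-aligned square enclosing the set must have side ≥ max(width, height).
So the minimum side is max(21.5, 13.5) = 21.5.
Area = 21.5² = 462.25.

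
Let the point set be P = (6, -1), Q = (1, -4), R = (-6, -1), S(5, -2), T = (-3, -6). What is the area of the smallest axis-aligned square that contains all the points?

The bounding box has width 12 and height 5.
An axis-aligned square enclosing the set must have side ≥ max(width, height).
So the minimum side is max(12, 5) = 12.
Area = 12² = 144.

144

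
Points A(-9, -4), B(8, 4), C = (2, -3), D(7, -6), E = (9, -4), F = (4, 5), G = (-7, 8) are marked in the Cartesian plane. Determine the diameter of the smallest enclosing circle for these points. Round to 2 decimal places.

The minimum enclosing circle is determined by three boundary points: A, E, G.
Their circumcentre is (0, 2/3) with r² = 925/9.
The farthest remaining point D is at distance² 841/9 ≤ 925/9.
Diameter = 2r = 2√(925/9) ≈ 20.28.

20.28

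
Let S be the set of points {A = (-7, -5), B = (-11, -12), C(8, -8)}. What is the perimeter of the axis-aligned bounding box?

52

Width = max x − min x = 8 − (-11) = 19.
Height = max y − min y = -5 − (-12) = 7.
Perimeter = 2(19 + 7) = 52.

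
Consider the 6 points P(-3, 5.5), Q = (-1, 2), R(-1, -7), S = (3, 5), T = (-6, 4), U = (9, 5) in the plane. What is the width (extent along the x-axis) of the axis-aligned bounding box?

max x = 9, min x = -6, so width = 15.

15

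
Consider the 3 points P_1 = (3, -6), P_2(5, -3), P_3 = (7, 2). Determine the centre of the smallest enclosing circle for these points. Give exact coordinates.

(5, -2)

Side lengths²: P_1P_2² = 13, P_1P_3² = 80, P_2P_3² = 29.
Since P_1P_3² = 80 ≥ 29 + 13 = 42, the angle opposite P_1P_3 is not acute, so the smallest enclosing circle has P_1P_3 as diameter.
Centre = midpoint of P_1P_3 = (5, -2), r² = 80/4 = 20.
Centre = (5, -2).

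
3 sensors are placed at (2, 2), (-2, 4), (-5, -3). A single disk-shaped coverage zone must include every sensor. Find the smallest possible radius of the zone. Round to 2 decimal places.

Call the three points A, B, C in the order given.
Side lengths²: AB² = 20, AC² = 74, BC² = 58.
Since AC² = 74 < 58 + 20 = 78, the triangle is acute, so the smallest enclosing circle is the circumcircle.
Circumcentre = (-28/17, -5/17), r² = 5365/289.
r = √(5365/289) ≈ 4.31.

4.31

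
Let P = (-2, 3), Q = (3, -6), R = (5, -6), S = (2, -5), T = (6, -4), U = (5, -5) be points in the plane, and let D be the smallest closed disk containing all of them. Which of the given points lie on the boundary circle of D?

P, R

By Welzl's lemma the MEC is supported by two points (diametrically opposite) or three points (on a circumcircle).
The farthest pair is P–R with squared distance 130. The circle on this segment as diameter has centre (1.5, -1.5) and r² = 130/4 = 32.5.
Check Q: distance² to centre = 22.5 ≤ 32.5, so it lies inside.
All remaining points lie in this disk, and no smaller disk contains both endpoints, so this is the minimum enclosing circle.
The points at distance exactly r from the centre are P, R — 2 points.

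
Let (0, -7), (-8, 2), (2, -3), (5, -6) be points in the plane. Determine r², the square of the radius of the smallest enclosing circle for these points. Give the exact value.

58.25

The minimum enclosing circle of a finite set is fixed by two of the points (as a diameter) or three (as a circumcircle).
The farthest pair is (-8, 2)–(5, -6) with squared distance 233. The circle on this segment as diameter has centre (-1.5, -2) and r² = 233/4 = 58.25.
Check (0, -7): distance² to centre = 27.25 ≤ 58.25, so it lies inside.
All remaining points lie in this disk, and no smaller disk contains both endpoints, so this is the minimum enclosing circle.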